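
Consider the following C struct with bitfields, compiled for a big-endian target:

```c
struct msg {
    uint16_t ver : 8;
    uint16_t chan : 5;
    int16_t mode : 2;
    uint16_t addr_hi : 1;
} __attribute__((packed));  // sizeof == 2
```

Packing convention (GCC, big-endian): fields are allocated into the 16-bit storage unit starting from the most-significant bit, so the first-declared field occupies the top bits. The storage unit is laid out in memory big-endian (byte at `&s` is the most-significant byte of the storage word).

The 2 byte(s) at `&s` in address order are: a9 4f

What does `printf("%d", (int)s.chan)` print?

[0]=0xa9 [1]=0x4f (big-endian) → word 0xa94f
ver:8 @ bit 8 → (0xa94f>>8)&0xff = 0xa9
chan:5 @ bit 3 → (0xa94f>>3)&0x1f = 0x9  ←
mode:2 @ bit 1 → (0xa94f>>1)&0x3 = 0x3
addr_hi:1 @ bit 0 → (0xa94f>>0)&0x1 = 0x1

9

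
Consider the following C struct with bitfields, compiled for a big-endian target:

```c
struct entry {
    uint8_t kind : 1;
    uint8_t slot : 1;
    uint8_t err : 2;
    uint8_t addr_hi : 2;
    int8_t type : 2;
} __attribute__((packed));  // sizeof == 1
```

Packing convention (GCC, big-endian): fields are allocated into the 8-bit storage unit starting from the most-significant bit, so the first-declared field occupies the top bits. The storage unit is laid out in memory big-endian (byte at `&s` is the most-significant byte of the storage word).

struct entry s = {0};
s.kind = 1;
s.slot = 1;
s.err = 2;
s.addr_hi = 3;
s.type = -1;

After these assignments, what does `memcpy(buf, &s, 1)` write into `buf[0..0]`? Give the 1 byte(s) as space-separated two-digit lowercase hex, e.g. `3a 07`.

ef

kind (1b) val=1 bits=0x1 at bit 7: 0x80
slot (1b) val=1 bits=0x1 at bit 6: 0xc0
err (2b) val=2 bits=0x2 at bit 4: 0xe0
addr_hi (2b) val=3 bits=0x3 at bit 2: 0xec
type (2b) val=-1 bits=0x3 at bit 0: 0xef
word = 0xef → big-endian bytes:
  [0]=0xef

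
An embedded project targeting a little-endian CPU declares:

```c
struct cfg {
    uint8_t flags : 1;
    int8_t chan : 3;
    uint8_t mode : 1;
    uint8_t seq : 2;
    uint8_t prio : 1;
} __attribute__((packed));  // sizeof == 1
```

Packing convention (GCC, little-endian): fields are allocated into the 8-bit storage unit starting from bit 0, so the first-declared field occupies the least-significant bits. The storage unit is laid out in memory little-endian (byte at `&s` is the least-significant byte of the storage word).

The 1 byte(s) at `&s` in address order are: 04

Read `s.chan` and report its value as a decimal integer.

2

[0]=0x04 (little-endian) → word 0x04
flags [0+:1] = (word>>0) & 0x1 = 0
chan [1+:3] = (word>>1) & 0x7 = 2  ←
mode [4+:1] = (word>>4) & 0x1 = 0
seq [5+:2] = (word>>5) & 0x3 = 0
prio [7+:1] = (word>>7) & 0x1 = 0
chan signed 3b, MSB=0: value = 2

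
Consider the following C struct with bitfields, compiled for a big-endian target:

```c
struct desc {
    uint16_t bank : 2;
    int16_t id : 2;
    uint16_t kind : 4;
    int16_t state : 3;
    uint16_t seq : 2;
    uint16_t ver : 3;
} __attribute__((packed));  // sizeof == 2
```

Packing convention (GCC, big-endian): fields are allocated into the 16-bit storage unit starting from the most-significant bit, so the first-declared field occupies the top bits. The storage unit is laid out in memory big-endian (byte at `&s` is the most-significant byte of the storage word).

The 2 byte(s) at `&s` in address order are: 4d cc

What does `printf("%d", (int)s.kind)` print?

13

[0]=0x4d [1]=0xcc (big-endian) → word 0x4dcc
bank:2 @ bit 14 → (0x4dcc>>14)&0x3 = 0x1
id:2 @ bit 12 → (0x4dcc>>12)&0x3 = 0x0
kind:4 @ bit 8 → (0x4dcc>>8)&0xf = 0xd  ←
state:3 @ bit 5 → (0x4dcc>>5)&0x7 = 0x6
seq:2 @ bit 3 → (0x4dcc>>3)&0x3 = 0x1
ver:3 @ bit 0 → (0x4dcc>>0)&0x7 = 0x4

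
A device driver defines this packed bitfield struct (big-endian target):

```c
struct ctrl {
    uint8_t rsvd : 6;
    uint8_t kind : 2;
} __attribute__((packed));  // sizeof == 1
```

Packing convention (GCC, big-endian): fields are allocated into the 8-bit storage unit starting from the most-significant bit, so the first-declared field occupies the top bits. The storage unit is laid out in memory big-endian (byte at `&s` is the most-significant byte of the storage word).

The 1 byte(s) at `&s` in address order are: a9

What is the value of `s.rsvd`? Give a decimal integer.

42

[0]=0xa9 (big-endian) → word 0xa9
rsvd:6 @ bit 2 → (0xa9>>2)&0x3f = 0x2a  ←
kind:2 @ bit 0 → (0xa9>>0)&0x3 = 0x1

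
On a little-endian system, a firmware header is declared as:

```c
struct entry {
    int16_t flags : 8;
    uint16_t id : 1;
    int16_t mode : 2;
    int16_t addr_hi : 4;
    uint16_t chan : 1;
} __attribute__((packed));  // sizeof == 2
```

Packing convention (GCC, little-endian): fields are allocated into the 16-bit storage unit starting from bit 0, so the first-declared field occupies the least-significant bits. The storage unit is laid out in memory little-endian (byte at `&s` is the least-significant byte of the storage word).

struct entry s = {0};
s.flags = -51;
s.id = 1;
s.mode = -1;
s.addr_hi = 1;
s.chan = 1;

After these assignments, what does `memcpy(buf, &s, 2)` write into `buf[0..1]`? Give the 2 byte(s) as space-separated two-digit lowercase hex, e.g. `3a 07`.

cd 8f

flags (8b) val=-51 bits=0xcd at bit 0: 0x00cd
id (1b) val=1 bits=0x1 at bit 8: 0x01cd
mode (2b) val=-1 bits=0x3 at bit 9: 0x07cd
addr_hi (4b) val=1 bits=0x1 at bit 11: 0x0fcd
chan (1b) val=1 bits=0x1 at bit 15: 0x8fcd
word = 0x8fcd → little-endian bytes:
  [0]=0xcd  [1]=0x8f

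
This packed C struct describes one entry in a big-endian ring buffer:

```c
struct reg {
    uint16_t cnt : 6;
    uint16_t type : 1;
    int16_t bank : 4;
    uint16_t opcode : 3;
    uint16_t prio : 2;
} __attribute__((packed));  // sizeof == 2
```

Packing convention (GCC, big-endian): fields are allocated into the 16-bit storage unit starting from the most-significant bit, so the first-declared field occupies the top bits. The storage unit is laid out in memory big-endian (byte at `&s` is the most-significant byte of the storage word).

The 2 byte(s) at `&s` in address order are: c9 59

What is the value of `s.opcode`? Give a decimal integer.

6

[0]=0xc9 [1]=0x59 (big-endian) → word 0xc959
cnt:6 @ bit 10 → (0xc959>>10)&0x3f = 0x32
type:1 @ bit 9 → (0xc959>>9)&0x1 = 0x0
bank:4 @ bit 5 → (0xc959>>5)&0xf = 0xa
opcode:3 @ bit 2 → (0xc959>>2)&0x7 = 0x6  ←
prio:2 @ bit 0 → (0xc959>>0)&0x3 = 0x1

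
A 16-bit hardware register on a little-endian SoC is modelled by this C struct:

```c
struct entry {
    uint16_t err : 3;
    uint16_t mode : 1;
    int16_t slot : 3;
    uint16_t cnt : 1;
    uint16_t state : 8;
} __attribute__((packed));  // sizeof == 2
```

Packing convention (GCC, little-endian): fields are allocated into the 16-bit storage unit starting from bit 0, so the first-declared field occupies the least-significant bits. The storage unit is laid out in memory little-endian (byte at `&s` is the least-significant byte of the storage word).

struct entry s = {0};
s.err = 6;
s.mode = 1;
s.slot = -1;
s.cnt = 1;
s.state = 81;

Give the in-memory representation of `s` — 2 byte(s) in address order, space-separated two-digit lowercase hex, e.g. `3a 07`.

fe 51

err:3 = 6 → 0x6 << 0 → word 0x0006
mode:1 = 1 → 0x1 << 3 → word 0x000e
slot:3 = -1 → 0x7 << 4 → word 0x007e
cnt:1 = 1 → 0x1 << 7 → word 0x00fe
state:8 = 81 → 0x51 << 8 → word 0x51fe
word = 0x51fe → little-endian bytes:
  [0]=0xfe  [1]=0x51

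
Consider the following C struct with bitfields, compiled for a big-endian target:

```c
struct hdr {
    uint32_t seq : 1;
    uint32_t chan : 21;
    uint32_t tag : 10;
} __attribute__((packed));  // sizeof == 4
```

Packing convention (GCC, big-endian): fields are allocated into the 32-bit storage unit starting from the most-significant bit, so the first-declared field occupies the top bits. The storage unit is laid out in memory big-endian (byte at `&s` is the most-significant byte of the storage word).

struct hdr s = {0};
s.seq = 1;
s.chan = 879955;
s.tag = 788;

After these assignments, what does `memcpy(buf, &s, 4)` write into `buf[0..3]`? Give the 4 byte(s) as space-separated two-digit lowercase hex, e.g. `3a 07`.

b5 b5 4f 14

seq:1 = 1 → 0x1 << 31 → word 0x80000000
chan:21 = 879955 → 0xd6d53 << 10 → word 0xb5b54c00
tag:10 = 788 → 0x314 << 0 → word 0xb5b54f14
word = 0xb5b54f14 → big-endian bytes:
  [0]=0xb5  [1]=0xb5  [2]=0x4f  [3]=0x14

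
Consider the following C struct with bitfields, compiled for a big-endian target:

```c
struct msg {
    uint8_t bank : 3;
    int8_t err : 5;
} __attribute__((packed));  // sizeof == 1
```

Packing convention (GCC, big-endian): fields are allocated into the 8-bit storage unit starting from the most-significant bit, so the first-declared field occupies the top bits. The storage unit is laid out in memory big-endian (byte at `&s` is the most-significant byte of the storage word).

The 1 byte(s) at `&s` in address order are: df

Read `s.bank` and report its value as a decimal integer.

6

[0]=0xdf (big-endian) → word 0xdf
bank:3 @ bit 5 → (0xdf>>5)&0x7 = 0x6  ←
err:5 @ bit 0 → (0xdf>>0)&0x1f = 0x1f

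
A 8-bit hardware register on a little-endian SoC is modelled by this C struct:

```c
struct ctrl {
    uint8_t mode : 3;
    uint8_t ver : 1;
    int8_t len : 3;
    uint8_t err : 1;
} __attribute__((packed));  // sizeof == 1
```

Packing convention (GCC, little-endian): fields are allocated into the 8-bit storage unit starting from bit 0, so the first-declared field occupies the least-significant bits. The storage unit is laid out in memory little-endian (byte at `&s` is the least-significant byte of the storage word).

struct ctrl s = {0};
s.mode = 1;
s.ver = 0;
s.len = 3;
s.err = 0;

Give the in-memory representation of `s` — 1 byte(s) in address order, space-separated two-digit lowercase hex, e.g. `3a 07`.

31

[0+:3] mode=1 & 0x7 = 0x1; word=0x01
[3+:1] ver=0 & 0x1 = 0x0; word=0x01
[4+:3] len=3 & 0x7 = 0x3; word=0x31
[7+:1] err=0 & 0x1 = 0x0; word=0x31
word = 0x31 → little-endian bytes:
  [0]=0x31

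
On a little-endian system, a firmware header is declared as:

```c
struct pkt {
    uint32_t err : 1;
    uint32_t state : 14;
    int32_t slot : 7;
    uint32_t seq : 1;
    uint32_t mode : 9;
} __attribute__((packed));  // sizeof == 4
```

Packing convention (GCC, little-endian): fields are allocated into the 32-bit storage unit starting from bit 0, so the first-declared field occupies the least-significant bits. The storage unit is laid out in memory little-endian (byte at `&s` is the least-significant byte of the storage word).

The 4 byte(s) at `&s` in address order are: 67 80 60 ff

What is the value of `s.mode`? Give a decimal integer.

510

[0]=0x67 [1]=0x80 [2]=0x60 [3]=0xff (little-endian) → word 0xff608067
err [0+:1] = (word>>0) & 0x1 = 1
state [1+:14] = (word>>1) & 0x3fff = 51
slot [15+:7] = (word>>15) & 0x7f = 65
seq [22+:1] = (word>>22) & 0x1 = 1
mode [23+:9] = (word>>23) & 0x1ff = 510  ←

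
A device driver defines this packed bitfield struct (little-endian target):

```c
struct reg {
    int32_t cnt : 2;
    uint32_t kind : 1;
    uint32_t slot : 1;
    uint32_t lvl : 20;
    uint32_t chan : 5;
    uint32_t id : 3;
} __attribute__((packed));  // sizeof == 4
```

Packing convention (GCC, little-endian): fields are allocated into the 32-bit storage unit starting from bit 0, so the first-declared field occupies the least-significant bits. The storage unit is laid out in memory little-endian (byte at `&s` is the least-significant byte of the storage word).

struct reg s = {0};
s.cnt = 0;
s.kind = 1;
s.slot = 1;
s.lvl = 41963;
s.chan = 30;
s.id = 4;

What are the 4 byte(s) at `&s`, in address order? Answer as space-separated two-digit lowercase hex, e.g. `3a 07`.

cnt (2b) val=0 bits=0x0 at bit 0: 0x00000000
kind (1b) val=1 bits=0x1 at bit 2: 0x00000004
slot (1b) val=1 bits=0x1 at bit 3: 0x0000000c
lvl (20b) val=41963 bits=0xa3eb at bit 4: 0x000a3ebc
chan (5b) val=30 bits=0x1e at bit 24: 0x1e0a3ebc
id (3b) val=4 bits=0x4 at bit 29: 0x9e0a3ebc
word = 0x9e0a3ebc → little-endian bytes:
  [0]=0xbc  [1]=0x3e  [2]=0x0a  [3]=0x9e

bc 3e 0a 9e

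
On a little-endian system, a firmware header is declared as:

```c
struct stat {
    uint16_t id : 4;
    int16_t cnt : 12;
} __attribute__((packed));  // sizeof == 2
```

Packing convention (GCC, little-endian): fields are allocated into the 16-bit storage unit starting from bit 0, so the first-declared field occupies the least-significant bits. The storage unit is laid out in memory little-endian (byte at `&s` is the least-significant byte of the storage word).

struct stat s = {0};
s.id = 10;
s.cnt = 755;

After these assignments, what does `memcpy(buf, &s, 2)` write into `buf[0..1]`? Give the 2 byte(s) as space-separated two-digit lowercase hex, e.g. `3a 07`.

3a 2f

id (4b) val=10 bits=0xa at bit 0: 0x000a
cnt (12b) val=755 bits=0x2f3 at bit 4: 0x2f3a
word = 0x2f3a → little-endian bytes:
  [0]=0x3a  [1]=0x2f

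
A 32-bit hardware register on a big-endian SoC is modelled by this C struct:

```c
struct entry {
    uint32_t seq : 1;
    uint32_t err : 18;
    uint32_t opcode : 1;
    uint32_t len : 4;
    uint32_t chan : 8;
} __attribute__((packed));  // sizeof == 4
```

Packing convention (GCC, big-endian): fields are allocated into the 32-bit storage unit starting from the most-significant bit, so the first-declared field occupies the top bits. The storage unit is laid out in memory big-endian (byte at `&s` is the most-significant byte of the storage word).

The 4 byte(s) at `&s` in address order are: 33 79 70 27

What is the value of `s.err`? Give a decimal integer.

[0]=0x33 [1]=0x79 [2]=0x70 [3]=0x27 (big-endian) → word 0x33797027
seq:1 @ bit 31 → (0x33797027>>31)&0x1 = 0x0
err:18 @ bit 13 → (0x33797027>>13)&0x3ffff = 0x19bcb  ←
opcode:1 @ bit 12 → (0x33797027>>12)&0x1 = 0x1
len:4 @ bit 8 → (0x33797027>>8)&0xf = 0x0
chan:8 @ bit 0 → (0x33797027>>0)&0xff = 0x27

105419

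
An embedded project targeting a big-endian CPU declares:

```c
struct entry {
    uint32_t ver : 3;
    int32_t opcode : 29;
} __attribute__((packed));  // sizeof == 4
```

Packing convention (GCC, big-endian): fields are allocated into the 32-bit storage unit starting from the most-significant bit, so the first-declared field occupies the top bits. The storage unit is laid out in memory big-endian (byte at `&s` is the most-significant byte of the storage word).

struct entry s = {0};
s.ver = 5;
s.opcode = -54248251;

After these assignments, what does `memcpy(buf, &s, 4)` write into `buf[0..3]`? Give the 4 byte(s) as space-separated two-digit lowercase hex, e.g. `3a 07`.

ver:3 = 5 → 0x5 << 29 → word 0xa0000000
opcode:29 = -54248251 → 0x1cc43cc5 << 0 → word 0xbcc43cc5
word = 0xbcc43cc5 → big-endian bytes:
  [0]=0xbc  [1]=0xc4  [2]=0x3c  [3]=0xc5

bc c4 3c c5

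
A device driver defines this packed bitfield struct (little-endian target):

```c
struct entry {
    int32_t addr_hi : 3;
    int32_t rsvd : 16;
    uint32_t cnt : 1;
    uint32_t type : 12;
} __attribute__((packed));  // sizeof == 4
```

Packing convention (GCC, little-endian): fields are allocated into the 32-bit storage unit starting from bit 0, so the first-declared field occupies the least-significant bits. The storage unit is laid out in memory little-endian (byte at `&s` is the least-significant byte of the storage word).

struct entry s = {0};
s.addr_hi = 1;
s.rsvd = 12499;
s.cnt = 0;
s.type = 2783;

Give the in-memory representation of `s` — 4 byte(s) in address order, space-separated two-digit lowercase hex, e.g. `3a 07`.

[0+:3] addr_hi=1 & 0x7 = 0x1; word=0x00000001
[3+:16] rsvd=12499 & 0xffff = 0x30d3; word=0x00018699
[19+:1] cnt=0 & 0x1 = 0x0; word=0x00018699
[20+:12] type=2783 & 0xfff = 0xadf; word=0xadf18699
word = 0xadf18699 → little-endian bytes:
  [0]=0x99  [1]=0x86  [2]=0xf1  [3]=0xad

99 86 f1 ad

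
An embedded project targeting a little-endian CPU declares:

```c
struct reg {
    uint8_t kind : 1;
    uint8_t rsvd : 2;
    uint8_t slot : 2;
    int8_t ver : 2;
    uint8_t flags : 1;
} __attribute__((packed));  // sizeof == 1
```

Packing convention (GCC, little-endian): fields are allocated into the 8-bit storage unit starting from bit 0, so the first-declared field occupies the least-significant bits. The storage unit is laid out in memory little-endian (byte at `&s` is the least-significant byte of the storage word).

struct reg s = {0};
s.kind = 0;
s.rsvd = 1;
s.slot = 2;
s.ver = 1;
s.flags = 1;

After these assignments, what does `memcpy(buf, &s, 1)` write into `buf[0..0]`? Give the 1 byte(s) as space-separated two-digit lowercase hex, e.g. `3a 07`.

kind:1 = 0 → 0x0 << 0 → word 0x00
rsvd:2 = 1 → 0x1 << 1 → word 0x02
slot:2 = 2 → 0x2 << 3 → word 0x12
ver:2 = 1 → 0x1 << 5 → word 0x32
flags:1 = 1 → 0x1 << 7 → word 0xb2
word = 0xb2 → little-endian bytes:
  [0]=0xb2

b2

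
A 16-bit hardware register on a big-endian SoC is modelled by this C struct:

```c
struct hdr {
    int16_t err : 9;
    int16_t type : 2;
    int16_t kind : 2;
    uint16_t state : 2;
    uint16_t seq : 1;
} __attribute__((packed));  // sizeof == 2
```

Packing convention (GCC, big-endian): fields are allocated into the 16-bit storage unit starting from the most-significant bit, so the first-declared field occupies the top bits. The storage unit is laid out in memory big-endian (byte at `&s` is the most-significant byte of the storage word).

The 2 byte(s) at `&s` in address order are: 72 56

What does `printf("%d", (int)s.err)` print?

[0]=0x72 [1]=0x56 (big-endian) → word 0x7256
err [7+:9] = (word>>7) & 0x1ff = 228  ←
type [5+:2] = (word>>5) & 0x3 = 2
kind [3+:2] = (word>>3) & 0x3 = 2
state [1+:2] = (word>>1) & 0x3 = 3
seq [0+:1] = (word>>0) & 0x1 = 0
err signed 9b, MSB=0: value = 228

228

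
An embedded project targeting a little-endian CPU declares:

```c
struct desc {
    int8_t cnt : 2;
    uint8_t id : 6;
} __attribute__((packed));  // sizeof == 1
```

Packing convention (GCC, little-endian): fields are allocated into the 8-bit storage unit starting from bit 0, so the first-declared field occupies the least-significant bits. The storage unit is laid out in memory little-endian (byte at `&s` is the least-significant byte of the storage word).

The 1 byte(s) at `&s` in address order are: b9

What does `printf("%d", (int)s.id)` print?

[0]=0xb9 (little-endian) → word 0xb9
cnt [0+:2] = (word>>0) & 0x3 = 1
id [2+:6] = (word>>2) & 0x3f = 46  ←

46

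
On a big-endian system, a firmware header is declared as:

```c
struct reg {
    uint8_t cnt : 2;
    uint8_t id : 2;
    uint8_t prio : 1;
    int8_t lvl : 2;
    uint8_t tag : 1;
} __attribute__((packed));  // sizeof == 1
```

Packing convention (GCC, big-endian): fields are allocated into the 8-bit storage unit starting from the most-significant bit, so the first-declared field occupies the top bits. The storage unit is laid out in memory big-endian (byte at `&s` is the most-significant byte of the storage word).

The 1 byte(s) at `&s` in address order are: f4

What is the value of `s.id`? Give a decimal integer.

3

[0]=0xf4 (big-endian) → word 0xf4
cnt:2 @ bit 6 → (0xf4>>6)&0x3 = 0x3
id:2 @ bit 4 → (0xf4>>4)&0x3 = 0x3  ←
prio:1 @ bit 3 → (0xf4>>3)&0x1 = 0x0
lvl:2 @ bit 1 → (0xf4>>1)&0x3 = 0x2
tag:1 @ bit 0 → (0xf4>>0)&0x1 = 0x0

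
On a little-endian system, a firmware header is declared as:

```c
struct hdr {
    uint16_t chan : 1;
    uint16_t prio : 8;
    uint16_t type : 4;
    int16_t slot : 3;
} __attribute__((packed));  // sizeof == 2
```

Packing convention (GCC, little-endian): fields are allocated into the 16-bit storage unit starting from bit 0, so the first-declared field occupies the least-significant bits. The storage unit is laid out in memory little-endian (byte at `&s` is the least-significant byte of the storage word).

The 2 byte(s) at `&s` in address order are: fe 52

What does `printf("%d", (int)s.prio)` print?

127

[0]=0xfe [1]=0x52 (little-endian) → word 0x52fe
chan [0+:1] = (word>>0) & 0x1 = 0
prio [1+:8] = (word>>1) & 0xff = 127  ←
type [9+:4] = (word>>9) & 0xf = 9
slot [13+:3] = (word>>13) & 0x7 = 2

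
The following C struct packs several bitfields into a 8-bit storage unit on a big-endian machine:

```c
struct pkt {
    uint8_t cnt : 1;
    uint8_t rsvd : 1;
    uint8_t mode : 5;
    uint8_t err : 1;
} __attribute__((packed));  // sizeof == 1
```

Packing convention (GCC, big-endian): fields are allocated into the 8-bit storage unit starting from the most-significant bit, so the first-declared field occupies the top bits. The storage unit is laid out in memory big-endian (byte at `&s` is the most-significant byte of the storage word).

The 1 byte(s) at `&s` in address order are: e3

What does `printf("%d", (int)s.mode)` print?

17

[0]=0xe3 (big-endian) → word 0xe3
cnt:1 @ bit 7 → (0xe3>>7)&0x1 = 0x1
rsvd:1 @ bit 6 → (0xe3>>6)&0x1 = 0x1
mode:5 @ bit 1 → (0xe3>>1)&0x1f = 0x11  ←
err:1 @ bit 0 → (0xe3>>0)&0x1 = 0x1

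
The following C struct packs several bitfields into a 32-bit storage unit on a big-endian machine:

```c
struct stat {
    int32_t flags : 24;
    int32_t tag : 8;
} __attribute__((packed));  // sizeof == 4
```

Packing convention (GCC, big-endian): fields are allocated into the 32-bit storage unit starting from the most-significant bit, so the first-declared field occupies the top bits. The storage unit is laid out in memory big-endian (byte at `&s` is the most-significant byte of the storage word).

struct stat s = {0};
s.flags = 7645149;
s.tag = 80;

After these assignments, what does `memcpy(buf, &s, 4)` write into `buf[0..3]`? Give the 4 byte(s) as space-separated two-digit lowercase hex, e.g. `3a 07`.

flags:24 = 7645149 → 0x74a7dd << 8 → word 0x74a7dd00
tag:8 = 80 → 0x50 << 0 → word 0x74a7dd50
word = 0x74a7dd50 → big-endian bytes:
  [0]=0x74  [1]=0xa7  [2]=0xdd  [3]=0x50

74 a7 dd 50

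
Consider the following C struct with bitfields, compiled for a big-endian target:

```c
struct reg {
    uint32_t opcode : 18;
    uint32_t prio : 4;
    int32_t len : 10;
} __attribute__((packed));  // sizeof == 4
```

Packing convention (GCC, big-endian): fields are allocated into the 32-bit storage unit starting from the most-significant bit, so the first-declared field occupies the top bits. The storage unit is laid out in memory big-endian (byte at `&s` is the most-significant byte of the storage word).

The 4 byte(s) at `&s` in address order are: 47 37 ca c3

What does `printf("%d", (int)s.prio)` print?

2

[0]=0x47 [1]=0x37 [2]=0xca [3]=0xc3 (big-endian) → word 0x4737cac3
opcode:18 @ bit 14 → (0x4737cac3>>14)&0x3ffff = 0x11cdf
prio:4 @ bit 10 → (0x4737cac3>>10)&0xf = 0x2  ←
len:10 @ bit 0 → (0x4737cac3>>0)&0x3ff = 0x2c3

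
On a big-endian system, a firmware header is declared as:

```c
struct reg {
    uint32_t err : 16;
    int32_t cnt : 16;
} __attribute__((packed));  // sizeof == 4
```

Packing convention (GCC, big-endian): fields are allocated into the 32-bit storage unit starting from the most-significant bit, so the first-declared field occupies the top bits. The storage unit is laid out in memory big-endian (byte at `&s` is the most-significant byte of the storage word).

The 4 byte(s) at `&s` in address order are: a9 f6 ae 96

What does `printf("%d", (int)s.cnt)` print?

-20842

[0]=0xa9 [1]=0xf6 [2]=0xae [3]=0x96 (big-endian) → word 0xa9f6ae96
err [16+:16] = (word>>16) & 0xffff = 43510
cnt [0+:16] = (word>>0) & 0xffff = 44694  ←
cnt signed 16b, MSB=1: 44694 - 65536 = -20842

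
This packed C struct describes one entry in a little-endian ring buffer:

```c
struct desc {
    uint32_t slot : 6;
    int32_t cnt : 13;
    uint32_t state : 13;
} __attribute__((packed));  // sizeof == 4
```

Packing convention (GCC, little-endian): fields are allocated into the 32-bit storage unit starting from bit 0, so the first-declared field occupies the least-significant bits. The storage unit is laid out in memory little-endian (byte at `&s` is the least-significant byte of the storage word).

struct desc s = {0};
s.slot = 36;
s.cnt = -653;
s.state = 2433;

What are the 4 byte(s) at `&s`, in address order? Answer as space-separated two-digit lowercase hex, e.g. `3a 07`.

e4 5c 0f 4c

slot:6 = 36 → 0x24 << 0 → word 0x00000024
cnt:13 = -653 → 0x1d73 << 6 → word 0x00075ce4
state:13 = 2433 → 0x981 << 19 → word 0x4c0f5ce4
word = 0x4c0f5ce4 → little-endian bytes:
  [0]=0xe4  [1]=0x5c  [2]=0x0f  [3]=0x4c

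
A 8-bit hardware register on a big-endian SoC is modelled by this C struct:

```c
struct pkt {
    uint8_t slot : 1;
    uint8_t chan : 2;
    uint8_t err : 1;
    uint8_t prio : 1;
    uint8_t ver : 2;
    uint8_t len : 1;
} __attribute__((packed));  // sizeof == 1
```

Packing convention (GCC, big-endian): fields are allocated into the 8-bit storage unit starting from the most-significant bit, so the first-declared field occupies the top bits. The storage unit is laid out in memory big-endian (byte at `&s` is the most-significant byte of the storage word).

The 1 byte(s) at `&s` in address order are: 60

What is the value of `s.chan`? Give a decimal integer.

[0]=0x60 (big-endian) → word 0x60
slot [7+:1] = (word>>7) & 0x1 = 0
chan [5+:2] = (word>>5) & 0x3 = 3  ←
err [4+:1] = (word>>4) & 0x1 = 0
prio [3+:1] = (word>>3) & 0x1 = 0
ver [1+:2] = (word>>1) & 0x3 = 0
len [0+:1] = (word>>0) & 0x1 = 0

3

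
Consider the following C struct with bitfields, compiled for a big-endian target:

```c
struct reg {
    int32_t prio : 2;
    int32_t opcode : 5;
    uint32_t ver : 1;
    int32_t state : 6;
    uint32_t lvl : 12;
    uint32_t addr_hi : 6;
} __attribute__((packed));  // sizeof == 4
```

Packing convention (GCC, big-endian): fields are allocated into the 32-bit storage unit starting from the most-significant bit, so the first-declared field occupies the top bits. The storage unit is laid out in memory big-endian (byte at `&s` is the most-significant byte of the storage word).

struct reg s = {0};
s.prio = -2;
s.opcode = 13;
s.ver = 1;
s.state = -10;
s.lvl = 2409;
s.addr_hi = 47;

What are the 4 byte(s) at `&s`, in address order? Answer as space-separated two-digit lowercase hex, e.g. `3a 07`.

prio:2 = -2 → 0x2 << 30 → word 0x80000000
opcode:5 = 13 → 0xd << 25 → word 0x9a000000
ver:1 = 1 → 0x1 << 24 → word 0x9b000000
state:6 = -10 → 0x36 << 18 → word 0x9bd80000
lvl:12 = 2409 → 0x969 << 6 → word 0x9bda5a40
addr_hi:6 = 47 → 0x2f << 0 → word 0x9bda5a6f
word = 0x9bda5a6f → big-endian bytes:
  [0]=0x9b  [1]=0xda  [2]=0x5a  [3]=0x6f

9b da 5a 6f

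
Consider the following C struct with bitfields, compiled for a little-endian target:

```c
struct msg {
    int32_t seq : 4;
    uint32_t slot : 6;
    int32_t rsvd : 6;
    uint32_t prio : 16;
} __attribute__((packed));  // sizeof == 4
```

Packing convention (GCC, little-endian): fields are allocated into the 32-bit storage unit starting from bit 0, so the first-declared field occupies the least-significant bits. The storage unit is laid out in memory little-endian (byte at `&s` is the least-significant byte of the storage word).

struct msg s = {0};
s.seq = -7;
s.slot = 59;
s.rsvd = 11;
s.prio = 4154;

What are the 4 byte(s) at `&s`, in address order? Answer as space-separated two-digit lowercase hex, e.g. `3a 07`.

b9 2f 3a 10

seq:4 = -7 → 0x9 << 0 → word 0x00000009
slot:6 = 59 → 0x3b << 4 → word 0x000003b9
rsvd:6 = 11 → 0xb << 10 → word 0x00002fb9
prio:16 = 4154 → 0x103a << 16 → word 0x103a2fb9
word = 0x103a2fb9 → little-endian bytes:
  [0]=0xb9  [1]=0x2f  [2]=0x3a  [3]=0x10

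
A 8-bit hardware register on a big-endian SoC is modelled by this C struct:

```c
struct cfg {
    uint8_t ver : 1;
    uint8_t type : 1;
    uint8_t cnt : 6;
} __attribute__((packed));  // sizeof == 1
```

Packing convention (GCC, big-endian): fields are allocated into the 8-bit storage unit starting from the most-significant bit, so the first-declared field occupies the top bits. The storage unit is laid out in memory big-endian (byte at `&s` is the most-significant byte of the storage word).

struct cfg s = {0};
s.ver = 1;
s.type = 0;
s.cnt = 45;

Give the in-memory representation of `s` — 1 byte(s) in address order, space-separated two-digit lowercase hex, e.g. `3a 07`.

ad

ver (1b) val=1 bits=0x1 at bit 7: 0x80
type (1b) val=0 bits=0x0 at bit 6: 0x80
cnt (6b) val=45 bits=0x2d at bit 0: 0xad
word = 0xad → big-endian bytes:
  [0]=0xad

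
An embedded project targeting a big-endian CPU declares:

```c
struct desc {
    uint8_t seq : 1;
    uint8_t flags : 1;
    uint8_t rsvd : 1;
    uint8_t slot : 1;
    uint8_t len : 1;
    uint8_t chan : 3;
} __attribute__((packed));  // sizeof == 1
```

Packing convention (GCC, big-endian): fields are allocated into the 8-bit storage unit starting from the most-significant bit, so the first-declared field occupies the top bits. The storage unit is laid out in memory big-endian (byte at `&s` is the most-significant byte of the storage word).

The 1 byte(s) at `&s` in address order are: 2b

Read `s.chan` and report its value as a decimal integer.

[0]=0x2b (big-endian) → word 0x2b
seq:1 @ bit 7 → (0x2b>>7)&0x1 = 0x0
flags:1 @ bit 6 → (0x2b>>6)&0x1 = 0x0
rsvd:1 @ bit 5 → (0x2b>>5)&0x1 = 0x1
slot:1 @ bit 4 → (0x2b>>4)&0x1 = 0x0
len:1 @ bit 3 → (0x2b>>3)&0x1 = 0x1
chan:3 @ bit 0 → (0x2b>>0)&0x7 = 0x3  ←

3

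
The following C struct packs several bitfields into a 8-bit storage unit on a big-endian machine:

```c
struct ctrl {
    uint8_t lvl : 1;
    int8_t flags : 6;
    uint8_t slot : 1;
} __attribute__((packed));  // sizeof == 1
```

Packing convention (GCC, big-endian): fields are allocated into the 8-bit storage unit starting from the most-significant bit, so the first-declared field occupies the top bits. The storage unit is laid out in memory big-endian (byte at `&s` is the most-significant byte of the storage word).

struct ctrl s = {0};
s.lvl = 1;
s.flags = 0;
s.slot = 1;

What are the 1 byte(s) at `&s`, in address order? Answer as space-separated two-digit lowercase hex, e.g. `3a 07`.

[7+:1] lvl=1 & 0x1 = 0x1; word=0x80
[1+:6] flags=0 & 0x3f = 0x0; word=0x80
[0+:1] slot=1 & 0x1 = 0x1; word=0x81
word = 0x81 → big-endian bytes:
  [0]=0x81

81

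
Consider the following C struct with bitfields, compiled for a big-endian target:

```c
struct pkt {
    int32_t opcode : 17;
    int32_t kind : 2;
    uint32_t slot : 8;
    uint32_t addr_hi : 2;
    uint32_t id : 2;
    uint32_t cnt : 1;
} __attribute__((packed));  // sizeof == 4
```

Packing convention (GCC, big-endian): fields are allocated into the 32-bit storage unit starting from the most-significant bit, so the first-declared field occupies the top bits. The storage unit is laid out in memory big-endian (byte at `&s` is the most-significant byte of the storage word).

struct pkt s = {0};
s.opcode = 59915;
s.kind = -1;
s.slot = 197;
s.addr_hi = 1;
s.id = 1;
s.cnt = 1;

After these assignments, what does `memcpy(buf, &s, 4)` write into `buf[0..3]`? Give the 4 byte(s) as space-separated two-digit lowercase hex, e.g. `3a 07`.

opcode (17b) val=59915 bits=0xea0b at bit 15: 0x75058000
kind (2b) val=-1 bits=0x3 at bit 13: 0x7505e000
slot (8b) val=197 bits=0xc5 at bit 5: 0x7505f8a0
addr_hi (2b) val=1 bits=0x1 at bit 3: 0x7505f8a8
id (2b) val=1 bits=0x1 at bit 1: 0x7505f8aa
cnt (1b) val=1 bits=0x1 at bit 0: 0x7505f8ab
word = 0x7505f8ab → big-endian bytes:
  [0]=0x75  [1]=0x05  [2]=0xf8  [3]=0xab

75 05 f8 ab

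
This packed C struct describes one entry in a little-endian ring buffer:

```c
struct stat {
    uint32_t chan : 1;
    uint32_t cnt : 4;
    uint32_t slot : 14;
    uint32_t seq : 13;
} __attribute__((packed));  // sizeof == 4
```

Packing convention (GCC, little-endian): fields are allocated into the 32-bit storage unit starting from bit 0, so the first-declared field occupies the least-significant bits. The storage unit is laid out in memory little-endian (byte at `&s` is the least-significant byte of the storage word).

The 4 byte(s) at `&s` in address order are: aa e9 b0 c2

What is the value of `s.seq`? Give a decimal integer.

[0]=0xaa [1]=0xe9 [2]=0xb0 [3]=0xc2 (little-endian) → word 0xc2b0e9aa
chan:1 @ bit 0 → (0xc2b0e9aa>>0)&0x1 = 0x0
cnt:4 @ bit 1 → (0xc2b0e9aa>>1)&0xf = 0x5
slot:14 @ bit 5 → (0xc2b0e9aa>>5)&0x3fff = 0x74d
seq:13 @ bit 19 → (0xc2b0e9aa>>19)&0x1fff = 0x1856  ←

6230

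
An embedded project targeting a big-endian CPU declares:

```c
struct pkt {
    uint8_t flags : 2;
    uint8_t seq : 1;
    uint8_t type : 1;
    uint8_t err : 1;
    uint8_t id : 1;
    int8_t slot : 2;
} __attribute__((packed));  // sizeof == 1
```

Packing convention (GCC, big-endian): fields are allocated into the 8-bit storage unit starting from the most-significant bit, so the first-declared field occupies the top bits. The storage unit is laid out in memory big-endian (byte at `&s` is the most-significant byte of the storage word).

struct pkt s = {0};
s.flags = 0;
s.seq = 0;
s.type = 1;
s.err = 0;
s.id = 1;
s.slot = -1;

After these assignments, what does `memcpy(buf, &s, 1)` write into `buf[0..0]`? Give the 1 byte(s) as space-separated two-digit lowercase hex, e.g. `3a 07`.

17

flags:2 = 0 → 0x0 << 6 → word 0x00
seq:1 = 0 → 0x0 << 5 → word 0x00
type:1 = 1 → 0x1 << 4 → word 0x10
err:1 = 0 → 0x0 << 3 → word 0x10
id:1 = 1 → 0x1 << 2 → word 0x14
slot:2 = -1 → 0x3 << 0 → word 0x17
word = 0x17 → big-endian bytes:
  [0]=0x17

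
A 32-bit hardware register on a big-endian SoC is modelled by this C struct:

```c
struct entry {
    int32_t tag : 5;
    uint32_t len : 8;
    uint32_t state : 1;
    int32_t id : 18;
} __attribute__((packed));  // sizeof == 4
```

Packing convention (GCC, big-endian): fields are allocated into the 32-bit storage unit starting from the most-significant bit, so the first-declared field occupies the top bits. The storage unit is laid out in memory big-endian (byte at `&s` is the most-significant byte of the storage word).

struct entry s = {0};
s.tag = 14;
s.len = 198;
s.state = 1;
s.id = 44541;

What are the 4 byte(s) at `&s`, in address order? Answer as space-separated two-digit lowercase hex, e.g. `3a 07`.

[27+:5] tag=14 & 0x1f = 0xe; word=0x70000000
[19+:8] len=198 & 0xff = 0xc6; word=0x76300000
[18+:1] state=1 & 0x1 = 0x1; word=0x76340000
[0+:18] id=44541 & 0x3ffff = 0xadfd; word=0x7634adfd
word = 0x7634adfd → big-endian bytes:
  [0]=0x76  [1]=0x34  [2]=0xad  [3]=0xfd

76 34 ad fd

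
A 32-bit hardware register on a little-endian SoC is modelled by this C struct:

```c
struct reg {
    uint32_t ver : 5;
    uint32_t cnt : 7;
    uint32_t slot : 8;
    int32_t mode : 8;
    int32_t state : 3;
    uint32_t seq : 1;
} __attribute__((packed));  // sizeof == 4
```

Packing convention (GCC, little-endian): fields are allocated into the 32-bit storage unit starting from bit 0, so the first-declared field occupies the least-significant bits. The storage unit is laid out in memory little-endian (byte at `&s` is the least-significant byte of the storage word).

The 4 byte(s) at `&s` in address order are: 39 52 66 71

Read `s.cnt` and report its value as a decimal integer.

17

[0]=0x39 [1]=0x52 [2]=0x66 [3]=0x71 (little-endian) → word 0x71665239
ver:5 @ bit 0 → (0x71665239>>0)&0x1f = 0x19
cnt:7 @ bit 5 → (0x71665239>>5)&0x7f = 0x11  ←
slot:8 @ bit 12 → (0x71665239>>12)&0xff = 0x65
mode:8 @ bit 20 → (0x71665239>>20)&0xff = 0x16
state:3 @ bit 28 → (0x71665239>>28)&0x7 = 0x7
seq:1 @ bit 31 → (0x71665239>>31)&0x1 = 0x0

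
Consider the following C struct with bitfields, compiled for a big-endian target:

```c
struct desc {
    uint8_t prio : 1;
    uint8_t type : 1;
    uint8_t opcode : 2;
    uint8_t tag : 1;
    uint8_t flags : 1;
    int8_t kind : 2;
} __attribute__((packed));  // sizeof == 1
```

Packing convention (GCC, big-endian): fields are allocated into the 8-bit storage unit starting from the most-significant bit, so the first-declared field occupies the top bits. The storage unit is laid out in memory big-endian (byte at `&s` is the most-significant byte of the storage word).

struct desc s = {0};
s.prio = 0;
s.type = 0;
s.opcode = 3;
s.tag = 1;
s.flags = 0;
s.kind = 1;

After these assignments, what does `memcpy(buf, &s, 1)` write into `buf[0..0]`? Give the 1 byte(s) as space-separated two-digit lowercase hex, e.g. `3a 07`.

39

[7+:1] prio=0 & 0x1 = 0x0; word=0x00
[6+:1] type=0 & 0x1 = 0x0; word=0x00
[4+:2] opcode=3 & 0x3 = 0x3; word=0x30
[3+:1] tag=1 & 0x1 = 0x1; word=0x38
[2+:1] flags=0 & 0x1 = 0x0; word=0x38
[0+:2] kind=1 & 0x3 = 0x1; word=0x39
word = 0x39 → big-endian bytes:
  [0]=0x39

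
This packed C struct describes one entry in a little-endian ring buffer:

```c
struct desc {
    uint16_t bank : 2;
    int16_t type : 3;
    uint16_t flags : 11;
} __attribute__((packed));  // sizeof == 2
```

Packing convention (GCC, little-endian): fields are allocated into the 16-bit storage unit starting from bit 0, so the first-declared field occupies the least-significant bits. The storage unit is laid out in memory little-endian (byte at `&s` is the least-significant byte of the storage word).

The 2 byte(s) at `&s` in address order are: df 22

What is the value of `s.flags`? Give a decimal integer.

[0]=0xdf [1]=0x22 (little-endian) → word 0x22df
bank:2 @ bit 0 → (0x22df>>0)&0x3 = 0x3
type:3 @ bit 2 → (0x22df>>2)&0x7 = 0x7
flags:11 @ bit 5 → (0x22df>>5)&0x7ff = 0x116  ←

278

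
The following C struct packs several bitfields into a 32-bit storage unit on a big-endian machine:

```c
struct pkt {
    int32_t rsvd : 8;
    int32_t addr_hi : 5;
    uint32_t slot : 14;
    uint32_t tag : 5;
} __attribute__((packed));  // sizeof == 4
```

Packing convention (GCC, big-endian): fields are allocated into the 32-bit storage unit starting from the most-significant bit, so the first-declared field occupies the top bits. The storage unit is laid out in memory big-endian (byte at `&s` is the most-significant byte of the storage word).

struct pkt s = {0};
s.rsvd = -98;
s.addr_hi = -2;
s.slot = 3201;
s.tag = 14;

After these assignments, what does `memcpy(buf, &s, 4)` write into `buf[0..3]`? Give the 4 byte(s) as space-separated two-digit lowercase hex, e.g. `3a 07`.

rsvd (8b) val=-98 bits=0x9e at bit 24: 0x9e000000
addr_hi (5b) val=-2 bits=0x1e at bit 19: 0x9ef00000
slot (14b) val=3201 bits=0xc81 at bit 5: 0x9ef19020
tag (5b) val=14 bits=0xe at bit 0: 0x9ef1902e
word = 0x9ef1902e → big-endian bytes:
  [0]=0x9e  [1]=0xf1  [2]=0x90  [3]=0x2e

9e f1 90 2e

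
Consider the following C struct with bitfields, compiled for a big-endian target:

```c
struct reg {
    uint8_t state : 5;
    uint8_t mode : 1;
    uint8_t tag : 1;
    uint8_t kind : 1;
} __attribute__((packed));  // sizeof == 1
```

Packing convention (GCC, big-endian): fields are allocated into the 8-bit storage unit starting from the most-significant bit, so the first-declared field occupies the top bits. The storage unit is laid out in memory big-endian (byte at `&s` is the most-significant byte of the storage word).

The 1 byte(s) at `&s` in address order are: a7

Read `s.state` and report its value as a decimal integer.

20

[0]=0xa7 (big-endian) → word 0xa7
state [3+:5] = (word>>3) & 0x1f = 20  ←
mode [2+:1] = (word>>2) & 0x1 = 1
tag [1+:1] = (word>>1) & 0x1 = 1
kind [0+:1] = (word>>0) & 0x1 = 1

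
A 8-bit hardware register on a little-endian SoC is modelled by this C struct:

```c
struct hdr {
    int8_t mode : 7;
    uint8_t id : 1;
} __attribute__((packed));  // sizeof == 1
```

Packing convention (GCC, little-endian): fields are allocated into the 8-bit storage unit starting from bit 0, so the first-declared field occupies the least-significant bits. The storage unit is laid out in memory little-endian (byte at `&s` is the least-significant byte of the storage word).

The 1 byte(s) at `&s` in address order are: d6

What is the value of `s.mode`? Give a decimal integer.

[0]=0xd6 (little-endian) → word 0xd6
mode [0+:7] = (word>>0) & 0x7f = 86  ←
id [7+:1] = (word>>7) & 0x1 = 1
mode signed 7b, MSB=1: 86 - 128 = -42

-42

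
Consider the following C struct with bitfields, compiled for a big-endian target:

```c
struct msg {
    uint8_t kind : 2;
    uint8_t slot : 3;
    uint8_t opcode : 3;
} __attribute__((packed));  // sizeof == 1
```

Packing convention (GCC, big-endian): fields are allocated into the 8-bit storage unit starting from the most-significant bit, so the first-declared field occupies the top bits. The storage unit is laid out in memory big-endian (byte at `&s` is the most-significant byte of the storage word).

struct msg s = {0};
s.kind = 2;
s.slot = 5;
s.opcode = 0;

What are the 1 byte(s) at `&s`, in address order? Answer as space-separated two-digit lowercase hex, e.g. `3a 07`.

a8

[6+:2] kind=2 & 0x3 = 0x2; word=0x80
[3+:3] slot=5 & 0x7 = 0x5; word=0xa8
[0+:3] opcode=0 & 0x7 = 0x0; word=0xa8
word = 0xa8 → big-endian bytes:
  [0]=0xa8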